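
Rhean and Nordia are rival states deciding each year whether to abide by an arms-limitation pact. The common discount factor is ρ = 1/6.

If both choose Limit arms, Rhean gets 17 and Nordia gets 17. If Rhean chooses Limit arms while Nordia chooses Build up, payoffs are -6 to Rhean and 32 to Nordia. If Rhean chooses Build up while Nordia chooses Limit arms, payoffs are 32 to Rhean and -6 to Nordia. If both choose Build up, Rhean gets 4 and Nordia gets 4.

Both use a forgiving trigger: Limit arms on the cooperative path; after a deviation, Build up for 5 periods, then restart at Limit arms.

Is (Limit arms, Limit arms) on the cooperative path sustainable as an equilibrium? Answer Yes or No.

A one-shot deviation gives 32 now, then 4 for 5 periods, then back to 17.
Gain from deviating: (32−17) today; loss: (17−4) in each of the next 5 periods.
No-deviation condition: (17−4)(ρ+…+ρ^5) ≥ 32−17, i.e. ρ+…+ρ^5 ≥ 15/13.
At ρ = 1/6: ρ+…+ρ^5 = 0.2000 < 1.1538.
So cooperation is not sustainable.

No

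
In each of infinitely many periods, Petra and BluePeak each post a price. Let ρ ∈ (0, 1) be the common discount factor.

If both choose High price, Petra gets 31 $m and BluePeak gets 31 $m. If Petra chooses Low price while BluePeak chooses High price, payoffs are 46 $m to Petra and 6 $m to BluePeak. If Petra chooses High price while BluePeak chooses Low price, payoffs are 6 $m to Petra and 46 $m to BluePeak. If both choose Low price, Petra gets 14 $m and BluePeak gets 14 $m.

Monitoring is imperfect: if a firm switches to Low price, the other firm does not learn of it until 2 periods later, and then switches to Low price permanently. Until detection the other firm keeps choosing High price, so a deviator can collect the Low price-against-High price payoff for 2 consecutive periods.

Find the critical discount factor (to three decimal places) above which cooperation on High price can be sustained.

0.685

The best deviation is to choose Low price for all 2 undetected periods, earning 46 each, then 14 forever once detected.
Deviation value: 46(1−ρ^2)/(1−ρ) + 14ρ^2/(1−ρ); cooperation value: 31/(1−ρ).
IC: 31 ≥ 46(1−ρ^2) + 14ρ^2 = 46 − 32ρ^2.
So ρ^2 ≥ 15/32, giving ρ ≥ (15/32)^(1/2) ≈ 0.685.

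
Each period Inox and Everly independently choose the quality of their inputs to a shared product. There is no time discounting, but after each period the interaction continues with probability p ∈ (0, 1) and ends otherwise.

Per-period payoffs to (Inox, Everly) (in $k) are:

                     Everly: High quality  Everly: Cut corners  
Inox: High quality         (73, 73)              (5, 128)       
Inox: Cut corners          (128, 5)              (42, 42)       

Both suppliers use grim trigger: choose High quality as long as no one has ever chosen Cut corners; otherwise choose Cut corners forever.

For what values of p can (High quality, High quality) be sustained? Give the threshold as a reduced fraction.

55/86

With no time discounting, the continuation probability p plays the role of the discount factor.
Grim-trigger IC: 73/(1−p) ≥ 128 + 42p/(1−p) ⇒ p ≥ (128−73)/(128−42) = 55/86.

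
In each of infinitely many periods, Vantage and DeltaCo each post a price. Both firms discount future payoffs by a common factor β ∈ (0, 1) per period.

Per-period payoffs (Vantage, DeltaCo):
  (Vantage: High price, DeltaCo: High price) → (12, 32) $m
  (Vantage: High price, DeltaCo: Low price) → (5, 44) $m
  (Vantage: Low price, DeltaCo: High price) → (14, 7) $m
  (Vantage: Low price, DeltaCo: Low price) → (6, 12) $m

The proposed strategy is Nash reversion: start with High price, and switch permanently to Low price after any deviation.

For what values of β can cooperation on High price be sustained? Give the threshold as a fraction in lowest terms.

For Vantage: deviation gain 14−12 = 2, per-period punishment loss 12−6 = 6. IC gives β ≥ 2/8 = 1/4.
For DeltaCo: gain 12, loss 20 per period, so β ≥ 12/32 = 3/8.
The tighter constraint is DeltaCo's, so cooperation needs β ≥ 3/8.

3/8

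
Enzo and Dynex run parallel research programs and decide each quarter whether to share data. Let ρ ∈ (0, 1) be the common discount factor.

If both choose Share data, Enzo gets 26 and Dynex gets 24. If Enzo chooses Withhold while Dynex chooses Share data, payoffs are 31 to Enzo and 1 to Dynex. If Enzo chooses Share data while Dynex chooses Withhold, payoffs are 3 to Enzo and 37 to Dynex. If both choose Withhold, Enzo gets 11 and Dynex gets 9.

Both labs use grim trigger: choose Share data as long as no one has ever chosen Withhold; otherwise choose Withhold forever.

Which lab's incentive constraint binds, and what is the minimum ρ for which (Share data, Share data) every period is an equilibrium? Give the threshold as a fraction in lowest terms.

Enzo: cooperation gives 26 each period; deviation gives 31 once then 11 forever.
  26/(1−ρ) ≥ 31 + 11ρ/(1−ρ) ⇒ ρ ≥ 5/20 = 1/4.
Dynex: cooperation gives 24 each period; deviation gives 37 once then 9 forever.
  ρ ≥ 13/28.
Both must hold, so the binding constraint is Dynex's: ρ ≥ 13/28.

Dynex; ρ ≥ 13/28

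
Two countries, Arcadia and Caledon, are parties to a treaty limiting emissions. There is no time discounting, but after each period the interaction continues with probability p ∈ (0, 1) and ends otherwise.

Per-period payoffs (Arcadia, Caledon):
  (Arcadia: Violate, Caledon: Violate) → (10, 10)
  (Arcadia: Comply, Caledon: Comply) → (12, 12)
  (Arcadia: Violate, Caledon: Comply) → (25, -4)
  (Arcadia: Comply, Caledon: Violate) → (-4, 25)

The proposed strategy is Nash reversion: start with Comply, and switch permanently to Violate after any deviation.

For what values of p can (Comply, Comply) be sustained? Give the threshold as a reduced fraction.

13/15

With no time discounting, the continuation probability p plays the role of the discount factor.
Grim-trigger IC: 12/(1−p) ≥ 25 + 10p/(1−p) ⇒ p ≥ (25−12)/(25−10) = 13/15.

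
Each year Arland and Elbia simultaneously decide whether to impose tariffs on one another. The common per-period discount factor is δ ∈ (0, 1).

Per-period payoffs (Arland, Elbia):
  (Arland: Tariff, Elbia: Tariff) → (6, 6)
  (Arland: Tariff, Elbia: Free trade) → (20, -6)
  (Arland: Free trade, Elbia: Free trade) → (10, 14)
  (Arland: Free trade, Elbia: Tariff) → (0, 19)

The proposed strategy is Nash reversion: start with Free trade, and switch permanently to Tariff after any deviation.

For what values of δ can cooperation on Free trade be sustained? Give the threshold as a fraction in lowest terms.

5/7

For Arland: deviation gain 20−10 = 10, per-period punishment loss 10−6 = 4. IC gives δ ≥ 10/14 = 5/7.
For Elbia: gain 5, loss 8 per period, so δ ≥ 5/13.
The tighter constraint is Arland's, so cooperation needs δ ≥ 5/7.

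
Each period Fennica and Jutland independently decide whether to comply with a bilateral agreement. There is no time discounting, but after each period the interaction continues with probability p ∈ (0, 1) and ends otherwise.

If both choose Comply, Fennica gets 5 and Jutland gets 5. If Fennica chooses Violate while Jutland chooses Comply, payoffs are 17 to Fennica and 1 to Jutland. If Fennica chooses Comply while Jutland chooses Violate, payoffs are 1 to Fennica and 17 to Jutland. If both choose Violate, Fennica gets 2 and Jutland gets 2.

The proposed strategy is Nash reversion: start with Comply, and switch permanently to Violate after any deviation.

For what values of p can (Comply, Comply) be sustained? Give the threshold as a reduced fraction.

4/5

Expected cooperation value is 5 + p·5 + p²·5 + … = 5/(1−p); deviation gives 17 + p·2/(1−p).
5 ≥ 17(1−p) + 2p ⇒ 15p ≥ 12 ⇒ p ≥ 12/15 = 4/5.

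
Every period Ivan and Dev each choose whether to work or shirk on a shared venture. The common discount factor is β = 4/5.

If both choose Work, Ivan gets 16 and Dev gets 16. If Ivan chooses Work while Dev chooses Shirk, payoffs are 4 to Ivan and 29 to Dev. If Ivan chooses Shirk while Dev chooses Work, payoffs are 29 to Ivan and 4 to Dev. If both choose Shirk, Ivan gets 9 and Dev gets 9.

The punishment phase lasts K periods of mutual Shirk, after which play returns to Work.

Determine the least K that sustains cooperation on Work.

IC: β(1−β^K)/(1−β) ≥ (29−16)/(16−9) = 13/7.
With β = 4/5: need 1 − β^K ≥ 13/7·(1−4/5)/(4/5), i.e. β^K ≤ 0.5357.
Since (4/5)^2 = 0.6400 and (4/5)^3 = 0.5120, the smallest such K is 3.

3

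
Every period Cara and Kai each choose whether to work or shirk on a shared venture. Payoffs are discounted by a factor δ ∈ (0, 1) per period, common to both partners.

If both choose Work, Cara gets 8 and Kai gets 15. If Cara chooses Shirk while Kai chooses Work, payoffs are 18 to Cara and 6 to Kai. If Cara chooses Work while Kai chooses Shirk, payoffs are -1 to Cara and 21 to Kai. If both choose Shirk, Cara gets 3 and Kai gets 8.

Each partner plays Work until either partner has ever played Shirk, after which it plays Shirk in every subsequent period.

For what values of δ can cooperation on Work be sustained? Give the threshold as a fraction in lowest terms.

2/3

For Cara: deviation gain 18−8 = 10, per-period punishment loss 8−3 = 5. IC gives δ ≥ 10/15 = 2/3.
For Kai: gain 6, loss 7 per period, so δ ≥ 6/13.
The tighter constraint is Cara's, so cooperation needs δ ≥ 2/3.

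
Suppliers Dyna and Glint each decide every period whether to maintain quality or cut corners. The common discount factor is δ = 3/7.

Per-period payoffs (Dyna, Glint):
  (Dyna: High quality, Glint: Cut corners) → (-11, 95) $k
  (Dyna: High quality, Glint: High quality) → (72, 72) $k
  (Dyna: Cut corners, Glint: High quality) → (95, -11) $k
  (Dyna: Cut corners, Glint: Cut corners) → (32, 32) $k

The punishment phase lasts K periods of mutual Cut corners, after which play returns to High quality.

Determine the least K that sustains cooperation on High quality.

2

Need Σ_{k=1}^{K} δ^k ≥ (95−72)/(72−32) = 0.5750 at δ = 3/7.
At K = 1 the sum is 0.4286 < 0.5750; at K = 2 it is 0.6122 ≥ 0.5750.
So the minimum punishment length is K = 2.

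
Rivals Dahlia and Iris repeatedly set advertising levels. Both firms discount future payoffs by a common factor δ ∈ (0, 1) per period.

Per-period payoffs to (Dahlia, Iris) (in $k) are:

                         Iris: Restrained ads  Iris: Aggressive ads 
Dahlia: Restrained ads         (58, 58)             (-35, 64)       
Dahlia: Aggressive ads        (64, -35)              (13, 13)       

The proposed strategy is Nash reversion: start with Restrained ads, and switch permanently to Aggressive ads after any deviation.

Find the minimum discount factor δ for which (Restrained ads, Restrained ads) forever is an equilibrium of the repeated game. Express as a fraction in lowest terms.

2/17

Cooperation forever yields 58 each period: 58/(1−δ).
Deviating yields 64 once, then 13 forever: 64 + 13δ/(1−δ).
No profitable deviation requires 58/(1−δ) ≥ 64 + 13δ/(1−δ).
Multiplying by (1−δ): 58 ≥ 64(1−δ) + 13δ = 64 − 51δ.
So 51δ ≥ 6, i.e. δ ≥ 6/51 = 2/17.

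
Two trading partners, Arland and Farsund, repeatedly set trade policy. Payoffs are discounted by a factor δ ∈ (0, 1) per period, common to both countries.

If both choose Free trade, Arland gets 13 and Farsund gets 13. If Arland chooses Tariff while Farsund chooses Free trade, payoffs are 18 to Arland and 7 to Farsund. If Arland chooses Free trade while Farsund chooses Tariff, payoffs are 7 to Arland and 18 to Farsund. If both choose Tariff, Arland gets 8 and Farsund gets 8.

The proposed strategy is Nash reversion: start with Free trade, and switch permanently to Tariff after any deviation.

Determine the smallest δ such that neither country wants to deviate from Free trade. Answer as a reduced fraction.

One-period gain from deviating is 18 − 13 = 5. The loss is 13 − 8 = 5 in every subsequent period, with present value 5·δ/(1−δ).
Deviation is unprofitable when 5·δ/(1−δ) ≥ 5, i.e. δ/(1−δ) ≥ 1.
Equivalently δ ≥ 5/(5+5) = 1/2.

1/2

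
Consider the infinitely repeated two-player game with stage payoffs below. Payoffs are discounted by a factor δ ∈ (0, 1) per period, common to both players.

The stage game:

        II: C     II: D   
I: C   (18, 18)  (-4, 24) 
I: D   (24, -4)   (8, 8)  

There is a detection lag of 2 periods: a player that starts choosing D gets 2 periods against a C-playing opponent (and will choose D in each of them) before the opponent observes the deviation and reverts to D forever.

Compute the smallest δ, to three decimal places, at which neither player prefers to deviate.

A deviator earns 24 for 2 periods, then 8 forever; cooperating earns 18 forever. Multiplying the IC by (1−δ):
18 ≥ 24(1−δ^2) + 8δ^2, so 16·δ^2 ≥ 6 and δ^2 ≥ 3/8.
δ ≥ (3/8)^(1/2) ≈ 0.612.

0.612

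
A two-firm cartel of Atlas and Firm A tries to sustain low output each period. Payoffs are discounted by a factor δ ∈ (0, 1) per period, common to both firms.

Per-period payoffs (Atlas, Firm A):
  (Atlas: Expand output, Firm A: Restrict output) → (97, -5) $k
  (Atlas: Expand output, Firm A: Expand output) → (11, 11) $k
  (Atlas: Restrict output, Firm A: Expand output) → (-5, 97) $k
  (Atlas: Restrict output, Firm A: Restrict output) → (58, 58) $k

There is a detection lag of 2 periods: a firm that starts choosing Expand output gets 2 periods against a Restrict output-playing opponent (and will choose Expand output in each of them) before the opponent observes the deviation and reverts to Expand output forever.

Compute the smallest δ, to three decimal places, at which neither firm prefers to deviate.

0.673

A deviator earns 97 for 2 periods, then 11 forever; cooperating earns 58 forever. Multiplying the IC by (1−δ):
58 ≥ 97(1−δ^2) + 11δ^2, so 86·δ^2 ≥ 39 and δ^2 ≥ 39/86.
δ ≥ (39/86)^(1/2) ≈ 0.673.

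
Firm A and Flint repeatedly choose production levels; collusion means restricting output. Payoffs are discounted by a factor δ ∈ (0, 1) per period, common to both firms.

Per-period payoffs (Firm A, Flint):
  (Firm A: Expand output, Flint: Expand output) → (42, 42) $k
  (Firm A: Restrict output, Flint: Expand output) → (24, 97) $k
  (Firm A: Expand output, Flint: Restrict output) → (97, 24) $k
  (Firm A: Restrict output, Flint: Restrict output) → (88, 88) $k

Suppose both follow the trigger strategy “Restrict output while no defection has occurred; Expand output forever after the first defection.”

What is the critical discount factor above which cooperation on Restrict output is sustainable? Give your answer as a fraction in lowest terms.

88/(1−δ) ≥ 97 + 42δ/(1−δ)
88 ≥ 97 − 55δ
δ ≥ 9/55.

9/55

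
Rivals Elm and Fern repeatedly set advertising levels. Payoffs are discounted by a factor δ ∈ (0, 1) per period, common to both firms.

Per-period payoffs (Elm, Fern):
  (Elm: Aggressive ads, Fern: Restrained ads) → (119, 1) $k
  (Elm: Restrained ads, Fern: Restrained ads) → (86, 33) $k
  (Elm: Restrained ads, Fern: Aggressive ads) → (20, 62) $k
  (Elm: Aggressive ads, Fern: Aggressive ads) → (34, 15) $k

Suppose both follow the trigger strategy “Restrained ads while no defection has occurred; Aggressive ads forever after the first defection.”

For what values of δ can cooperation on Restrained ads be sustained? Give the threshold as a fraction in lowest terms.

29/47

Elm: cooperation gives 86 each period; deviation gives 119 once then 34 forever.
  86/(1−δ) ≥ 119 + 34δ/(1−δ) ⇒ δ ≥ 33/85.
Fern: cooperation gives 33 each period; deviation gives 62 once then 15 forever.
  δ ≥ 29/47.
Both must hold, so the binding constraint is Fern's: δ ≥ 29/47.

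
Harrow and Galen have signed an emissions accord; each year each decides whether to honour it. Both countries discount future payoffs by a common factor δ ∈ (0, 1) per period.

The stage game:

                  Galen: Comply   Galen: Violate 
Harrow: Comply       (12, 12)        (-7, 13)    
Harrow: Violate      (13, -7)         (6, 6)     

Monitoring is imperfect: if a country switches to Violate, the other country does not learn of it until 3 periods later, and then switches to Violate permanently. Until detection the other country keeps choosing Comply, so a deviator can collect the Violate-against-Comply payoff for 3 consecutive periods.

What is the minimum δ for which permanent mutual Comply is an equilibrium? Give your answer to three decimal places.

0.523

Deviating for the 3 undetected periods gains 13−12 = 1 per period over cooperation, then loses 12−6 = 6 per period forever once punishment starts.
Gain: 1(1 + δ + … + δ^2); loss: 6·δ^3/(1−δ).
No profitable deviation ⇔ 1(1−δ^3) ≤ 6·δ^3, i.e. δ^3 ≥ 1/(1+6) = 1/7.
Hence δ ≥ (1/7)^(1/3) ≈ 0.523.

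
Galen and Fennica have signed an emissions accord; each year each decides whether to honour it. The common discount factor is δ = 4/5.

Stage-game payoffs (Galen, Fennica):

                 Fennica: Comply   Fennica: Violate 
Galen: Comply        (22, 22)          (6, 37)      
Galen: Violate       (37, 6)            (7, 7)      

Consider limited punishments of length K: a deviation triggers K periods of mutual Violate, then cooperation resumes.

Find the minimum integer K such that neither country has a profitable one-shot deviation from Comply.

Need Σ_{k=1}^{K} δ^k ≥ (37−22)/(22−7) = 1.0000 at δ = 4/5.
At K = 1 the sum is 0.8000 < 1.0000; at K = 2 it is 1.4400 ≥ 1.0000.
So the minimum punishment length is K = 2.

2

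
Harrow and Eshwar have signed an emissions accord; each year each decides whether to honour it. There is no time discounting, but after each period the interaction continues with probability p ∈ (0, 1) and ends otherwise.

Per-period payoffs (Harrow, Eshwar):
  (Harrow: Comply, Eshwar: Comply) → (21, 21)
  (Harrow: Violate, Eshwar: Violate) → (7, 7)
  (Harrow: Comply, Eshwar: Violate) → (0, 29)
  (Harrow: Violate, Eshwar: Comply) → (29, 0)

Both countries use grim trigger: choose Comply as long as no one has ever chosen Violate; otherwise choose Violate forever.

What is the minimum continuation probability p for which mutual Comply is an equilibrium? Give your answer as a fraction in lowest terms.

4/11

With no time discounting, the continuation probability p plays the role of the discount factor.
Grim-trigger IC: 21/(1−p) ≥ 29 + 7p/(1−p) ⇒ p ≥ (29−21)/(29−7) = 4/11.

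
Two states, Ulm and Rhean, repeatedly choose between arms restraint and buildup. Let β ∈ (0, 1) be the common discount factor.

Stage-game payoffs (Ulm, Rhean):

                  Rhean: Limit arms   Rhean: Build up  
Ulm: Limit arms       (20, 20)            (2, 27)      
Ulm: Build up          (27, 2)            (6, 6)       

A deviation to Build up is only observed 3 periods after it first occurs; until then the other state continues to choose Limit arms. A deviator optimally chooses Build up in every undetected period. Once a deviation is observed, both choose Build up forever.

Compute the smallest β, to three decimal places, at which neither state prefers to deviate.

0.693

A deviator earns 27 for 3 periods, then 6 forever; cooperating earns 20 forever. Multiplying the IC by (1−β):
20 ≥ 27(1−β^3) + 6β^3, so 21·β^3 ≥ 7 and β^3 ≥ 1/3.
β ≥ (1/3)^(1/3) ≈ 0.693.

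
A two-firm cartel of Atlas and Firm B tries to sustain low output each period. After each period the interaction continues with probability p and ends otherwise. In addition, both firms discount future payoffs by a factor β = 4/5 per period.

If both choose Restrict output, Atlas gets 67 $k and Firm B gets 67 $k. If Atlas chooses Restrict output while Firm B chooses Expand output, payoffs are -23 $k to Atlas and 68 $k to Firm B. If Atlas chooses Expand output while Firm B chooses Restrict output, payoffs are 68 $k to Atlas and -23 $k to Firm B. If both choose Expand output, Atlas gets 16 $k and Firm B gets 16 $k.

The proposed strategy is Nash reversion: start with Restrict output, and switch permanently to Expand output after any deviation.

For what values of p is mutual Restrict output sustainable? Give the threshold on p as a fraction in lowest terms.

With continuation probability p and discount β, the effective per-period discount factor is βp.
Grim-trigger IC: βp ≥ (68−67)/(68−16) = 1/52.
So p ≥ (1/52)/(4/5) = 5/208.

5/208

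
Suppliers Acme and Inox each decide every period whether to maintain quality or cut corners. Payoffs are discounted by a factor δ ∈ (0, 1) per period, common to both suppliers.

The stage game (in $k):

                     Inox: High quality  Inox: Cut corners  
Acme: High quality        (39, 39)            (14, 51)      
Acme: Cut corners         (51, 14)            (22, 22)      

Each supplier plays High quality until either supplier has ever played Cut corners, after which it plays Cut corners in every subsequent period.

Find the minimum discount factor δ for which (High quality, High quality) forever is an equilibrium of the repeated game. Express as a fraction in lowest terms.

12/29

39/(1−δ) ≥ 51 + 22δ/(1−δ)
39 ≥ 51 − 29δ
δ ≥ 12/29.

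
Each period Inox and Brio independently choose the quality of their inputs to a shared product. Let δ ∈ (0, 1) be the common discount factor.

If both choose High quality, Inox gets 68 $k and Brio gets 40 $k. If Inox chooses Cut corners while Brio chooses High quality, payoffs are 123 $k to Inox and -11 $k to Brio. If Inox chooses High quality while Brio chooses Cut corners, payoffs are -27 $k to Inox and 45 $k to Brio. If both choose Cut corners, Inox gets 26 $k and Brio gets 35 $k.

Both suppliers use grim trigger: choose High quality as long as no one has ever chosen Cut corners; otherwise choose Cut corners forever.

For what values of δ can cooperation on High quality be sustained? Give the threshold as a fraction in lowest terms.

55/97

For Inox: deviation gain 123−68 = 55, per-period punishment loss 68−26 = 42. IC gives δ ≥ 55/97.
For Brio: gain 5, loss 5 per period, so δ ≥ 5/10 = 1/2.
The tighter constraint is Inox's, so cooperation needs δ ≥ 55/97.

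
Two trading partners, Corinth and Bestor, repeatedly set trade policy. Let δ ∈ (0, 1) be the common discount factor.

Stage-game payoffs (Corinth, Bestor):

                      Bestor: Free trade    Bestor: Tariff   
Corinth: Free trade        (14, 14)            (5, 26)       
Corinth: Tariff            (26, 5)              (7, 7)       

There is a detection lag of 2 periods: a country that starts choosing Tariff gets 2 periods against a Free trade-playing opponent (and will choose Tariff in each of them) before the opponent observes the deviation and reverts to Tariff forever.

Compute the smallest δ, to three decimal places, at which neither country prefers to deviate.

0.795

A deviator earns 26 for 2 periods, then 7 forever; cooperating earns 14 forever. Multiplying the IC by (1−δ):
14 ≥ 26(1−δ^2) + 7δ^2, so 19·δ^2 ≥ 12 and δ^2 ≥ 12/19.
δ ≥ (12/19)^(1/2) ≈ 0.795.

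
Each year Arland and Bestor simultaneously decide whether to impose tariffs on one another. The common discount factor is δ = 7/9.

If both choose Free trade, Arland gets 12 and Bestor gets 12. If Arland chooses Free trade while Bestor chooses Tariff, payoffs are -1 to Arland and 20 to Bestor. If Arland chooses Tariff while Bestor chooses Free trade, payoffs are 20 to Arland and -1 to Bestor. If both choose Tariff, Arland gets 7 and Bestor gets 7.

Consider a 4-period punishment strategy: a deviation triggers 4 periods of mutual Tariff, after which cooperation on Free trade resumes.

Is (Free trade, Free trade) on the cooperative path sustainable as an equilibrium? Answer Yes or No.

Yes

IC: δ+…+δ^4 ≥ (20−12)/(12−7) = 8/5.
At δ = 7/9: partial sum = 2.2192 ≥ 1.6000. Cooperation sustainable.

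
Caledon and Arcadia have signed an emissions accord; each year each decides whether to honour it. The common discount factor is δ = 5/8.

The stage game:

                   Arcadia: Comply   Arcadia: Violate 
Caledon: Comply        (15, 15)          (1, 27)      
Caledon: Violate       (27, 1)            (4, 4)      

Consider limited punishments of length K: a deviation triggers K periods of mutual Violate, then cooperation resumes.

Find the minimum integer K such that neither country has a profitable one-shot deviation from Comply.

Need Σ_{k=1}^{K} δ^k ≥ (27−15)/(15−4) = 1.0909 at δ = 5/8.
At K = 2 the sum is 1.0156 < 1.0909; at K = 3 it is 1.2598 ≥ 1.0909.
So the minimum punishment length is K = 3.

3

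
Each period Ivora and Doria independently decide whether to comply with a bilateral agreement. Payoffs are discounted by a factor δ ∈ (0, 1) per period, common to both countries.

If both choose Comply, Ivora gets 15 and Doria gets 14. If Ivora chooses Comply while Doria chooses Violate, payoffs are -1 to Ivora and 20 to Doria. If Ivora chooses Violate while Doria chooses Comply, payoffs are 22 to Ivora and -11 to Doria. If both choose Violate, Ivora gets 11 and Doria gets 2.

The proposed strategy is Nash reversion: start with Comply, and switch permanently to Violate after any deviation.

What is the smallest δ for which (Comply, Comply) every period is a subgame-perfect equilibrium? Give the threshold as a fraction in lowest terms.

For Ivora: deviation gain 22−15 = 7, per-period punishment loss 15−11 = 4. IC gives δ ≥ 7/11.
For Doria: gain 6, loss 12 per period, so δ ≥ 6/18 = 1/3.
The tighter constraint is Ivora's, so cooperation needs δ ≥ 7/11.

7/11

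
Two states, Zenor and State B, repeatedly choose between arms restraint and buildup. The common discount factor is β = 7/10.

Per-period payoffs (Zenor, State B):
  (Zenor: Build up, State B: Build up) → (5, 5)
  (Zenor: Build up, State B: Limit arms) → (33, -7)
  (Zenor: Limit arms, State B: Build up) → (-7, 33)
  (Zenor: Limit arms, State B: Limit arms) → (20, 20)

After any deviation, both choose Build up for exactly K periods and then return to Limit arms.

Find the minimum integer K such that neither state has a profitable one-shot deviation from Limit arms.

Need Σ_{k=1}^{K} β^k ≥ (33−20)/(20−5) = 0.8667 at β = 7/10.
At K = 1 the sum is 0.7000 < 0.8667; at K = 2 it is 1.1900 ≥ 0.8667.
So the minimum punishment length is K = 2.

2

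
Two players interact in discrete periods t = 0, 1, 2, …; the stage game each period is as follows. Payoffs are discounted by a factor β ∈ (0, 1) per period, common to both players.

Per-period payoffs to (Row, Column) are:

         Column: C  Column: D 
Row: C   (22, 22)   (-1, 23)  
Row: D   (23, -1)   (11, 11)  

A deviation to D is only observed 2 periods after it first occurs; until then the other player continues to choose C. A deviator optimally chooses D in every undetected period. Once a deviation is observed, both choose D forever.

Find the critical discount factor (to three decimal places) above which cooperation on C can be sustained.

The best deviation is to choose D for all 2 undetected periods, earning 23 each, then 11 forever once detected.
Deviation value: 23(1−β^2)/(1−β) + 11β^2/(1−β); cooperation value: 22/(1−β).
IC: 22 ≥ 23(1−β^2) + 11β^2 = 23 − 12β^2.
So β^2 ≥ 1/12, giving β ≥ (1/12)^(1/2) ≈ 0.289.

0.289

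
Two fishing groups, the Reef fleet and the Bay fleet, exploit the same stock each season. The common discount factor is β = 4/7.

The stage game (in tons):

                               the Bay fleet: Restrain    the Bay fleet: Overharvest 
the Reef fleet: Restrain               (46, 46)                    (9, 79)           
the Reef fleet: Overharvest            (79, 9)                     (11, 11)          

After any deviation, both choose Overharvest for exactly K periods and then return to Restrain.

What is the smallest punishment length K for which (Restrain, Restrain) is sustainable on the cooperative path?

3

IC: β(1−β^K)/(1−β) ≥ (79−46)/(46−11) = 33/35.
With β = 4/7: need 1 − β^K ≥ 33/35·(1−4/7)/(4/7), i.e. β^K ≤ 0.2929.
Since (4/7)^2 = 0.3265 and (4/7)^3 = 0.1866, the smallest such K is 3.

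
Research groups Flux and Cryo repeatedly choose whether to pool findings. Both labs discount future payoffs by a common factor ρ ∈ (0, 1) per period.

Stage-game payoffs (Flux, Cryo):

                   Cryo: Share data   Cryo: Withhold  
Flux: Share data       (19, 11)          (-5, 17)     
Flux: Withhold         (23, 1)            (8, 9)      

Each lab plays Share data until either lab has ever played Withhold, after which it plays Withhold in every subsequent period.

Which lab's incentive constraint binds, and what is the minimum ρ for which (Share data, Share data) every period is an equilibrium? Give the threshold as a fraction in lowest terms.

Flux's threshold: (23−19)/(23−8) = 4/15.
Cryo's threshold: (17−11)/(17−9) = 3/4.
4/15 < 3/4, so Cryo binds and ρ* = 3/4.

Cryo; ρ ≥ 3/4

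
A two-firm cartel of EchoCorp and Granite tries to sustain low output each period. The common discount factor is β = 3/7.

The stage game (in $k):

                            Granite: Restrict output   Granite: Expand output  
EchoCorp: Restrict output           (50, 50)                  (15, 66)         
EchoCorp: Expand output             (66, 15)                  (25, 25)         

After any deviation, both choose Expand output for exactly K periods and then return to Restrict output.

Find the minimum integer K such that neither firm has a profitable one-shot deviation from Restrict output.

3

IC: β(1−β^K)/(1−β) ≥ (66−50)/(50−25) = 16/25.
With β = 3/7: need 1 − β^K ≥ 16/25·(1−3/7)/(3/7), i.e. β^K ≤ 0.1467.
Since (3/7)^2 = 0.1837 and (3/7)^3 = 0.0787, the smallest such K is 3.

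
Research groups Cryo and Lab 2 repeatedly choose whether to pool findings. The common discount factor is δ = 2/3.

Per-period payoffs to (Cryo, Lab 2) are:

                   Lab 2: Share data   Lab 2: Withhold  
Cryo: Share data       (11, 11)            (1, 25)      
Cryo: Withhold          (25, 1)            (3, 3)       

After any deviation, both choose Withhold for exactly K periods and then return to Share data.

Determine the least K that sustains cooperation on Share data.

6

Need Σ_{k=1}^{K} δ^k ≥ (25−11)/(11−3) = 1.7500 at δ = 2/3.
At K = 5 the sum is 1.7366 < 1.7500; at K = 6 it is 1.8244 ≥ 1.7500.
So the minimum punishment length is K = 6.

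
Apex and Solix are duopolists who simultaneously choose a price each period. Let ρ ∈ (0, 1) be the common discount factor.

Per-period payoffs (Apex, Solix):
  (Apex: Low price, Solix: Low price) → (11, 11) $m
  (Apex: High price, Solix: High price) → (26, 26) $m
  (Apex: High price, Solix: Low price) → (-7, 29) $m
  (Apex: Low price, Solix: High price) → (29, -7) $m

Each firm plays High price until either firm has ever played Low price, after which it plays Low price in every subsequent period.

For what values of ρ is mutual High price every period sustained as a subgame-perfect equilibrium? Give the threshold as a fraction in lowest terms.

1/6

26/(1−ρ) ≥ 29 + 11ρ/(1−ρ)
26 ≥ 29 − 18ρ
ρ ≥ 3/18 = 1/6.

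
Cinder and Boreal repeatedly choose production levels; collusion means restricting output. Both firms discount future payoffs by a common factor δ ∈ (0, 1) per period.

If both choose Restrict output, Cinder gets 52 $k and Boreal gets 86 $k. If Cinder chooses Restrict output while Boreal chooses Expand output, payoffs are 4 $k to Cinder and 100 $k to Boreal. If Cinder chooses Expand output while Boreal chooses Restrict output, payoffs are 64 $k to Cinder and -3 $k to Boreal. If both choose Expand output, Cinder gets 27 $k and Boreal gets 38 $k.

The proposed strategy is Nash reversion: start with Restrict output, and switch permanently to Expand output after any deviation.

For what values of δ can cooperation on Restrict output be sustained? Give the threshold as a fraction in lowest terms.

12/37

Cinder's threshold: (64−52)/(64−27) = 12/37.
Boreal's threshold: (100−86)/(100−38) = 7/31.
12/37 > 7/31, so Cinder binds and δ* = 12/37.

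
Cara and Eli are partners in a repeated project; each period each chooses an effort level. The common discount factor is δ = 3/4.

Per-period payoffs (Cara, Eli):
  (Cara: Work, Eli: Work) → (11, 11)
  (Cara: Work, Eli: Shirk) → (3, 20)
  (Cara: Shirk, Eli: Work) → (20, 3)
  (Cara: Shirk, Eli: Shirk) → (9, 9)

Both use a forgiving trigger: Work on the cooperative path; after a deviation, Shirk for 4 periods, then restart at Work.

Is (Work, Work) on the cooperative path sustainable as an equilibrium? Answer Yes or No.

Comparing payoff streams over the 5 periods until play realigns: cooperate → 11(1+δ+…+δ^4); deviate → 20 + 9(δ+…+δ^4).
Cooperation is sustained iff (11−9)(δ+…+δ^4) ≥ 20−11.
δ+…+δ^4 = 3/4·(1−(3/4)^4)/(1−3/4) = 2.0508, and (20−11)/(11−9) = 4.5000.
2.0508 < 4.5000, so cooperation is not sustainable.

No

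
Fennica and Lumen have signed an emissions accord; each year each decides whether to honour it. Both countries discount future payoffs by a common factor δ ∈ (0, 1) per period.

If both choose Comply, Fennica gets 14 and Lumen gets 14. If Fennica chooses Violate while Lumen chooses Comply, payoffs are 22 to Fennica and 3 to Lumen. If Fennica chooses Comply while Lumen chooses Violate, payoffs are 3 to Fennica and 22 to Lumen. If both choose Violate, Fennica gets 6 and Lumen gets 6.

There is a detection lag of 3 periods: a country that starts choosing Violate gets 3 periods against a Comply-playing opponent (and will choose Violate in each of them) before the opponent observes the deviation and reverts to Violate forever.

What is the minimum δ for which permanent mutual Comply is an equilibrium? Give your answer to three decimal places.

The best deviation is to choose Violate for all 3 undetected periods, earning 22 each, then 6 forever once detected.
Deviation value: 22(1−δ^3)/(1−δ) + 6δ^3/(1−δ); cooperation value: 14/(1−δ).
IC: 14 ≥ 22(1−δ^3) + 6δ^3 = 22 − 16δ^3.
So δ^3 ≥ 8/16 = 1/2, giving δ ≥ (1/2)^(1/3) ≈ 0.794.

0.794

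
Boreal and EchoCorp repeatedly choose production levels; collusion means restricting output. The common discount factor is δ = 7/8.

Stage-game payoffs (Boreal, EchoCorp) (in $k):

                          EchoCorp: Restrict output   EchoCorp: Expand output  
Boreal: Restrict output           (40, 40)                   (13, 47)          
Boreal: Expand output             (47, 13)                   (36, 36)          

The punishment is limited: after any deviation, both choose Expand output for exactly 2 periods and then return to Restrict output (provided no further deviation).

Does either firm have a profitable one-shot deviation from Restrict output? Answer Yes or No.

Yes

IC: δ+…+δ^2 ≥ (47−40)/(40−36) = 7/4.
At δ = 7/8: partial sum = 1.6406 < 1.7500. Cooperation not sustainable.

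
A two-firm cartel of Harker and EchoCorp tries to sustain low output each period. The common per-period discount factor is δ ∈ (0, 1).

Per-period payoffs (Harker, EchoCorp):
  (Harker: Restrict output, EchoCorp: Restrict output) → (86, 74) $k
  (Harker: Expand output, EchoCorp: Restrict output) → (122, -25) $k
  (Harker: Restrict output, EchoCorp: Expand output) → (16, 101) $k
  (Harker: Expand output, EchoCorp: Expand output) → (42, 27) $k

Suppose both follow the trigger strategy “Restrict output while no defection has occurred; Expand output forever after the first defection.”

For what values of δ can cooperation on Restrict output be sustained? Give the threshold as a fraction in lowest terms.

9/20

Harker: cooperation gives 86 each period; deviation gives 122 once then 42 forever.
  86/(1−δ) ≥ 122 + 42δ/(1−δ) ⇒ δ ≥ 36/80 = 9/20.
EchoCorp: cooperation gives 74 each period; deviation gives 101 once then 27 forever.
  δ ≥ 27/74.
Both must hold, so the binding constraint is Harker's: δ ≥ 9/20.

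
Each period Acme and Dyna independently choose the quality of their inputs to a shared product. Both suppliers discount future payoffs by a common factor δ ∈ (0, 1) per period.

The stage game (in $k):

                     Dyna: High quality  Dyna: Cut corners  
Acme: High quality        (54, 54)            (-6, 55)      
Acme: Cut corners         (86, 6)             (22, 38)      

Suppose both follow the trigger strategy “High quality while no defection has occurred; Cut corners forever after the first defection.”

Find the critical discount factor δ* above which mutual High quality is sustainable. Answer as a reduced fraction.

1/2

Acme's threshold: (86−54)/(86−22) = 1/2.
Dyna's threshold: (55−54)/(55−38) = 1/17.
1/2 > 1/17, so Acme binds and δ* = 1/2.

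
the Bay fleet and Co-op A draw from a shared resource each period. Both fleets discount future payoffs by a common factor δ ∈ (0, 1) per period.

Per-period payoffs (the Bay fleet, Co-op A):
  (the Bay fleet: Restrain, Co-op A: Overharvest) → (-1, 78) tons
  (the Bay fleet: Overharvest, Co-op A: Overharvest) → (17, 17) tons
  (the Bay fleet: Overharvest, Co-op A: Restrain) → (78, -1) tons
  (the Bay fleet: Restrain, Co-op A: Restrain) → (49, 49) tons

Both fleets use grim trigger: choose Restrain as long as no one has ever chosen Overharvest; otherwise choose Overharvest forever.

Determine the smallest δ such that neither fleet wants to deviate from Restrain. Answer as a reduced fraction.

Under grim trigger the critical discount factor is (T−C)/(T−P) with T = 78, C = 49, P = 17.
δ* = (78−49)/(78−17) = 29/61.

29/61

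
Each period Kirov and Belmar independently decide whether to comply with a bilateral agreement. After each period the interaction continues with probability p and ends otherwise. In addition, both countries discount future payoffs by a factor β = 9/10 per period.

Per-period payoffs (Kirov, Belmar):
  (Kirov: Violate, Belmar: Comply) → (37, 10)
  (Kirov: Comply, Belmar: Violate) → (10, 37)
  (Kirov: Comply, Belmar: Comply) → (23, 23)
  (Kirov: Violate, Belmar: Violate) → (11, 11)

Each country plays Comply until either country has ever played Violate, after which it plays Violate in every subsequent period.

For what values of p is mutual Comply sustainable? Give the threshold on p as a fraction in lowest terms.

Expected continuation weight on next period's payoff is β·p = 9/10·p, which plays the role of the discount factor.
Cooperation requires 9/10·p ≥ (37−23)/(37−11) = 7/13, hence p ≥ 70/117.

70/117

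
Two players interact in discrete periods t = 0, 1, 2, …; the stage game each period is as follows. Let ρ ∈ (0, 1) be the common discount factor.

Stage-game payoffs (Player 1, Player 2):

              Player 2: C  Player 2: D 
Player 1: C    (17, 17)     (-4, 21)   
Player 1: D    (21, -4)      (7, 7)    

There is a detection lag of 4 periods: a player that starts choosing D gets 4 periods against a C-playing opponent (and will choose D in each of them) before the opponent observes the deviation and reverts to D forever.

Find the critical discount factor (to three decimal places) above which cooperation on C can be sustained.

Deviating for the 4 undetected periods gains 21−17 = 4 per period over cooperation, then loses 17−7 = 10 per period forever once punishment starts.
Gain: 4(1 + ρ + … + ρ^3); loss: 10·ρ^4/(1−ρ).
No profitable deviation ⇔ 4(1−ρ^4) ≤ 10·ρ^4, i.e. ρ^4 ≥ 4/(4+10) = 2/7.
Hence ρ ≥ (2/7)^(1/4) ≈ 0.731.

0.731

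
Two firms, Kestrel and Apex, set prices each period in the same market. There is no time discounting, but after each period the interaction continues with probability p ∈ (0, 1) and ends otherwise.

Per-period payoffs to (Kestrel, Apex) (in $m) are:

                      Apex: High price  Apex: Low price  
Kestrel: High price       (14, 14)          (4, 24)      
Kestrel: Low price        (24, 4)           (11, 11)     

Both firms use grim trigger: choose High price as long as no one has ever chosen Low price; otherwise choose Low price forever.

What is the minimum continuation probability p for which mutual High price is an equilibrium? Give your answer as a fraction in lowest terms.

10/13

With no time discounting, the continuation probability p plays the role of the discount factor.
Grim-trigger IC: 14/(1−p) ≥ 24 + 11p/(1−p) ⇒ p ≥ (24−14)/(24−11) = 10/13.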